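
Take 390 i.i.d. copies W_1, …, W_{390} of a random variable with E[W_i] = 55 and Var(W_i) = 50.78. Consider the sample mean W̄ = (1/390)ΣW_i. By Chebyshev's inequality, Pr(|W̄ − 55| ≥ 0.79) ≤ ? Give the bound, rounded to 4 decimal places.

0.2086

Var(W̄) = Var(W_i)/n = 50.78/390 = 0.13021.
Chebyshev: Pr(|W̄ − 55| ≥ 0.79) ≤ Var(W̄)/(0.79)² = 50.78/(390·0.79²) = 0.2086.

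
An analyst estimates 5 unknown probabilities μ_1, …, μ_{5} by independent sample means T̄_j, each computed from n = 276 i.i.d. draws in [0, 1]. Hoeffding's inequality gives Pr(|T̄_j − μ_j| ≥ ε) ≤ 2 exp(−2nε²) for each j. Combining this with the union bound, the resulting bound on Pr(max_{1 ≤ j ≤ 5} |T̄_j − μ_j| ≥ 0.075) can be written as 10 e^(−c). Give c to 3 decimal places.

Union bound over the 5 events: Pr(max_{1 ≤ j ≤ 5} |T̄_j − μ_j| ≥ 0.075) ≤ 5·2·exp(−2nε²) = 10 exp(−2·276·0.075²).
So c = 2·276·0.075² = 3.1050.

3.105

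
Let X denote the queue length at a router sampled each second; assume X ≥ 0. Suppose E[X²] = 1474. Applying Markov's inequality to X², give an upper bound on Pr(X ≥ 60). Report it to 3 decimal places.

0.409

Since X ≥ 0, the event {X ≥ 60} is the same as {X² ≥ 3600}.
Markov's inequality applied to X² gives Pr(X² ≥ 3600) ≤ E[X²]/3600 = 1474/3600 = 0.4094.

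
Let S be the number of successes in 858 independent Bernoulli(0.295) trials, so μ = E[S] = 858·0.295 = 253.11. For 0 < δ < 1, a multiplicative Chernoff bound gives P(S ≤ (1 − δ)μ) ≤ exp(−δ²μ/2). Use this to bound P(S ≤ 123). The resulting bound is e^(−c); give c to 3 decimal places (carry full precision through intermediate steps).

Write 123 = (1 − δ)μ, so δ = 1 − 123/253.11 = 0.5140453…
Then the exponent is δ²μ/2 = (μ − 123)²/(2μ) = 33.441215.

33.441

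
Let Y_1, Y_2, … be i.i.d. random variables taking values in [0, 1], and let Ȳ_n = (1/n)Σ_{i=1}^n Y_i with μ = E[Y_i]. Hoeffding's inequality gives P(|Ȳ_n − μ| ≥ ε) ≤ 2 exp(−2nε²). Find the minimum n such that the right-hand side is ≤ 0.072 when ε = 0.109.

140

Require 2·exp(−2nε²) ≤ 0.072, i.e. 2nε² ≥ ln(2/0.072) = 3.324236.
So n ≥ 3.324236 / (2·0.109²) = 139.897.
The smallest integer n is 140.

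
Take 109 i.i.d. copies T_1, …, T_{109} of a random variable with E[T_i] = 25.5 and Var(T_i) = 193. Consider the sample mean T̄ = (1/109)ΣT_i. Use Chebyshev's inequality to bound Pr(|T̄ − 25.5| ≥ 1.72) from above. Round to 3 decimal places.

0.599

Var(T̄) = Var(T_i)/n = 193/109 = 1.7706.
Chebyshev: Pr(|T̄ − 25.5| ≥ 1.72) ≤ Var(T̄)/(1.72)² = 193/(109·1.72²) = 0.5985.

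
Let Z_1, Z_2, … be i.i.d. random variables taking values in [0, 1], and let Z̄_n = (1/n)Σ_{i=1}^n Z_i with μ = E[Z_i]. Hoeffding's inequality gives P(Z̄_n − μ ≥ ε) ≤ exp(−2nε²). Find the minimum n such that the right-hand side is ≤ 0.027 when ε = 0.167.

65

Require exp(−2nε²) ≤ 0.027, i.e. 2nε² ≥ ln(1/0.027) = 3.611918.
So n ≥ 3.611918 / (2·0.167²) = 64.755.
The smallest integer n is 65.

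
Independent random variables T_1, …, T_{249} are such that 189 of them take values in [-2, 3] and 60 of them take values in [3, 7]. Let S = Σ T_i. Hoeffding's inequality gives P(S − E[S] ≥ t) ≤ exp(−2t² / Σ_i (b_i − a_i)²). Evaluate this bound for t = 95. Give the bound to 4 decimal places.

0.0418

Σ(b_i − a_i)² = 189·5² + 60·4² = 5685.
Exponent = 2·95² / 5685 = 3.17502.
Bound = exp(−3.17502) = 0.04179.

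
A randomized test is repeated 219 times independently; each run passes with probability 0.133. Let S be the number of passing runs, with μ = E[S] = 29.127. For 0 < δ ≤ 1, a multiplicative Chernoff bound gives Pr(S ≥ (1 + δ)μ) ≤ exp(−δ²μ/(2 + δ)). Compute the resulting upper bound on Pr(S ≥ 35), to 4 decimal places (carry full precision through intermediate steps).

Write 35 = (1 + δ)μ, so δ = 35/29.127 − 1 = 0.2016342…
Then the exponent is δ²μ/(2 + δ) = (35 − μ)² / (μ·(2 + δ)) = 0.537872.
Bound = exp(−0.537872) = 0.58399.

0.5840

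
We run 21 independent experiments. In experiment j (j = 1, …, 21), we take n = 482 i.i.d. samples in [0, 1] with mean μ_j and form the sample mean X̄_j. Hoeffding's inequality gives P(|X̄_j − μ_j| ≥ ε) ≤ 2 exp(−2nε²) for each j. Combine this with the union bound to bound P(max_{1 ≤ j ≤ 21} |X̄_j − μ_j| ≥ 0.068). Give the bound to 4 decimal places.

Per-experiment Hoeffding bound: 2·exp(−2·482·0.068²) = 2·exp(−4.45754) = 0.023182.
Union bound over 21 events: 21·0.023182 = 0.48682.

0.4868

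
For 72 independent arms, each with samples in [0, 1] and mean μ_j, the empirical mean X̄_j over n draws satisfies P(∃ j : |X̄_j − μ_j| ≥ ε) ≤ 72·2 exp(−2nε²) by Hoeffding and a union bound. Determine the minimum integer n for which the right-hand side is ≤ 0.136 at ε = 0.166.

127

Need 2·72·exp(−2nε²) ≤ 0.136, i.e. exp(−2nε²) ≤ 0.136/144.
So 2nε² ≥ ln(144/0.136) = 6.964914.
Hence n ≥ 6.964914/(2·0.166²) = 126.377.
The smallest integer n is 127.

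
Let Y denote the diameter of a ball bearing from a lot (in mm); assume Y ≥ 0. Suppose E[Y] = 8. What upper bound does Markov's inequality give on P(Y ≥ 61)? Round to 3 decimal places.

0.131

Markov's inequality: for a non-negative random variable, P(Y ≥ a) ≤ E[Y]/a.
Here E[Y] = 8 and a = 61, so the bound is 8/61 = 0.1311.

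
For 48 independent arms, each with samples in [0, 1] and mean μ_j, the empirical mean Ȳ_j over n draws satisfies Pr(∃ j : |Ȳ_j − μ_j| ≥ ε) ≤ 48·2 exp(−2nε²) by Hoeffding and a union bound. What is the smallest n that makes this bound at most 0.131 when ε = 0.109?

Need 2·48·exp(−2nε²) ≤ 0.131, i.e. exp(−2nε²) ≤ 0.131/96.
So 2nε² ≥ ln(96/0.131) = 6.596906.
Hence n ≥ 6.596906/(2·0.109²) = 277.624.
The smallest integer n is 278.

278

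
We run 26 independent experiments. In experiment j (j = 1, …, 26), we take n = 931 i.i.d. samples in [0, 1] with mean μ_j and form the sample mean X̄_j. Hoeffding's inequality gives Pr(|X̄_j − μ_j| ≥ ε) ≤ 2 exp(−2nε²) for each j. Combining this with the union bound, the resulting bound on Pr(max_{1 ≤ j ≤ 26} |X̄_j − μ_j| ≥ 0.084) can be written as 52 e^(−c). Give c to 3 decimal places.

13.138

Union bound over the 26 events: Pr(max_{1 ≤ j ≤ 26} |X̄_j − μ_j| ≥ 0.084) ≤ 26·2·exp(−2nε²) = 52 exp(−2·931·0.084²).
So c = 2·931·0.084² = 13.1383.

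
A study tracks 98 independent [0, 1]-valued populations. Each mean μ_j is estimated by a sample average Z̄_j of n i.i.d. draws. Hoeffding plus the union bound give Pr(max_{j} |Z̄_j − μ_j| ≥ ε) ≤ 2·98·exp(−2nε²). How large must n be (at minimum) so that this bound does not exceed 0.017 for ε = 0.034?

Need 2·98·exp(−2nε²) ≤ 0.017, i.e. exp(−2nε²) ≤ 0.017/196.
So 2nε² ≥ ln(196/0.017) = 9.352657.
Hence n ≥ 9.352657/(2·0.034²) = 4045.267.
The smallest integer n is 4046.

4046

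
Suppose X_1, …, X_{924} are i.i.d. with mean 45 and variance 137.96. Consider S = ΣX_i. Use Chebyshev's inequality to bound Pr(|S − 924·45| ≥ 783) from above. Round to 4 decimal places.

0.2079

Var(S) = n·Var(X_i) = 924·137.96 = 127475.04.
Chebyshev: Pr(|S − 924·45| ≥ 783) ≤ Var(S)/783² = 127475.04/613089 = 0.2079.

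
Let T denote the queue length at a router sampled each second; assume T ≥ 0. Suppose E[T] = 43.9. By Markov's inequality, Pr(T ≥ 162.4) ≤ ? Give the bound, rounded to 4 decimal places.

0.2703

Markov's inequality: for a non-negative random variable, Pr(T ≥ a) ≤ E[T]/a.
Here E[T] = 43.9 and a = 162.4, so the bound is 43.9/162.4 = 0.2703.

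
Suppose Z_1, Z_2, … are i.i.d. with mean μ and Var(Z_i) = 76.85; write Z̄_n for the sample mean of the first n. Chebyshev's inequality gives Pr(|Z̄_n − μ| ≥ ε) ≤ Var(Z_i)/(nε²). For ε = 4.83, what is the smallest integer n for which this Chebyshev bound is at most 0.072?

46

Require 76.85/(n·4.83²) ≤ 0.072, i.e. n ≥ 76.85/(0.072·4.83²) = 45.753.
The smallest integer n is 46.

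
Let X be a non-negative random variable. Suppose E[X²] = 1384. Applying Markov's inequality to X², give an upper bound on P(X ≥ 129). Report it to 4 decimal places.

Since X ≥ 0, the event {X ≥ 129} is the same as {X² ≥ 16641}.
Markov's inequality applied to X² gives P(X² ≥ 16641) ≤ E[X²]/16641 = 1384/16641 = 0.0832.

0.0832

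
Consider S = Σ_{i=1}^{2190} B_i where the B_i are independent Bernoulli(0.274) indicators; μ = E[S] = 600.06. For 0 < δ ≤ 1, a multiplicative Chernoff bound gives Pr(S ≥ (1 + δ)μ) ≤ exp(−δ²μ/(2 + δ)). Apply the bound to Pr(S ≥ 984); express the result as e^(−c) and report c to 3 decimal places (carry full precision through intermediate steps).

Write 984 = (1 + δ)μ, so δ = 984/600.06 − 1 = 0.639836…
Then the exponent is δ²μ/(2 + δ) = (984 − μ)² / (μ·(2 + δ)) = 93.058296.

93.058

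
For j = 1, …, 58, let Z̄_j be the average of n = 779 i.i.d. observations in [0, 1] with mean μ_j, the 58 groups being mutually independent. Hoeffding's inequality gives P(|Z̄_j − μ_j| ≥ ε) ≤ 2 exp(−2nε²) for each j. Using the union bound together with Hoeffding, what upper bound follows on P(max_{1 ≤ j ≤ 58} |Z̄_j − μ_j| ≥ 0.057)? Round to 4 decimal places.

0.7347

Per-experiment Hoeffding bound: 2·exp(−2·779·0.057²) = 2·exp(−5.06194) = 0.012666.
Union bound over 58 events: 58·0.012666 = 0.73466.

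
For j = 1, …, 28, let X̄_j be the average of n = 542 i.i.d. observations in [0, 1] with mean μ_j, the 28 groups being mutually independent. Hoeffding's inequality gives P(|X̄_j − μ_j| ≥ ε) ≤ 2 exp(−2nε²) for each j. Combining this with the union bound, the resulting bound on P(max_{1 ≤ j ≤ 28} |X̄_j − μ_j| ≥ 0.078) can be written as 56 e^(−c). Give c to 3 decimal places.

Union bound over the 28 events: P(max_{1 ≤ j ≤ 28} |X̄_j − μ_j| ≥ 0.078) ≤ 28·2·exp(−2nε²) = 56 exp(−2·542·0.078²).
So c = 2·542·0.078² = 6.5951.

6.595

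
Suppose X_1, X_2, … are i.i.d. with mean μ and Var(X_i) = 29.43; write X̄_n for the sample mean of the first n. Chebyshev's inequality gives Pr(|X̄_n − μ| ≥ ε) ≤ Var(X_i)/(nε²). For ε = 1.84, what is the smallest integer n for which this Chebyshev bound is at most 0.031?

Require 29.43/(n·1.84²) ≤ 0.031, i.e. n ≥ 29.43/(0.031·1.84²) = 280.410.
The smallest integer n is 281.

281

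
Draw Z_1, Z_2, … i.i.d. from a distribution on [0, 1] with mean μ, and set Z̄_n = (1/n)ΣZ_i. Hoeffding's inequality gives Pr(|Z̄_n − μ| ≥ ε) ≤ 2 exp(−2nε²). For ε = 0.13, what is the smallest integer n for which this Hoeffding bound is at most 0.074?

98

Require 2·exp(−2nε²) ≤ 0.074, i.e. 2nε² ≥ ln(2/0.074) = 3.296837.
So n ≥ 3.296837 / (2·0.13²) = 97.540.
The smallest integer n is 98.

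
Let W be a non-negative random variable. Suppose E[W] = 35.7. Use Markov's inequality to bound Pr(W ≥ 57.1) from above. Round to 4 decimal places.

0.6252

Markov's inequality: for a non-negative random variable, Pr(W ≥ a) ≤ E[W]/a.
Here E[W] = 35.7 and a = 57.1, so the bound is 35.7/57.1 = 0.6252.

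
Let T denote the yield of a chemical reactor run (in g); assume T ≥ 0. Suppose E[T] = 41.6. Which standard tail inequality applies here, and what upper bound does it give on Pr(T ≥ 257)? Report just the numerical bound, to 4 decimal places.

Only the mean of a non-negative variable is known, so Markov's inequality is the applicable tail bound.
Markov's inequality: for a non-negative random variable, Pr(T ≥ a) ≤ E[T]/a.
Here E[T] = 41.6 and a = 257, so the bound is 41.6/257 = 0.1619.

0.1619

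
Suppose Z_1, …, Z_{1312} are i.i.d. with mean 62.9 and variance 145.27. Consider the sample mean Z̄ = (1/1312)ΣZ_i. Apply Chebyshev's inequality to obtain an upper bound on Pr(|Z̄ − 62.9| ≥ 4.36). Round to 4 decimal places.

Var(Z̄) = Var(Z_i)/n = 145.27/1312 = 0.11072.
Chebyshev: Pr(|Z̄ − 62.9| ≥ 4.36) ≤ Var(Z̄)/(4.36)² = 145.27/(1312·4.36²) = 0.0058.

0.0058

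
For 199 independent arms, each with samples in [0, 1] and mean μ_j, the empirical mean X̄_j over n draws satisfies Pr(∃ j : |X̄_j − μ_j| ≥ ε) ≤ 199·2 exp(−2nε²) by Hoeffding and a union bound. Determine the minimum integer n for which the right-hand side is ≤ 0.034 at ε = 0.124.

305

Need 2·199·exp(−2nε²) ≤ 0.034, i.e. exp(−2nε²) ≤ 0.034/398.
So 2nε² ≥ ln(398/0.034) = 9.367847.
Hence n ≥ 9.367847/(2·0.124²) = 304.626.
The smallest integer n is 305.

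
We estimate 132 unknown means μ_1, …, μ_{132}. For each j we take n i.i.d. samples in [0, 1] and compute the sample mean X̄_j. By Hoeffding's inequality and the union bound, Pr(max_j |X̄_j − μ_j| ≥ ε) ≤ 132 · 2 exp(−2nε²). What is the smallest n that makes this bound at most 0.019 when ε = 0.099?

Need 2·132·exp(−2nε²) ≤ 0.019, i.e. exp(−2nε²) ≤ 0.019/264.
So 2nε² ≥ ln(264/0.019) = 9.539265.
Hence n ≥ 9.539265/(2·0.099²) = 486.648.
The smallest integer n is 487.

487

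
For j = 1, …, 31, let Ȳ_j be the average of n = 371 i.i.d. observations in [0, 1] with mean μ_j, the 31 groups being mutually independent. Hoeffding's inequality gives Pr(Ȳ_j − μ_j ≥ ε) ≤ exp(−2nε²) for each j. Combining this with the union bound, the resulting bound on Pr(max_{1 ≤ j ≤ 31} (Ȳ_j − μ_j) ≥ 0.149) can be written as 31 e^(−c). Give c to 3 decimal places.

16.473

Union bound over the 31 events: Pr(max_{1 ≤ j ≤ 31} (Ȳ_j − μ_j) ≥ 0.149) ≤ 31·exp(−2nε²) = 31 exp(−2·371·0.149²).
So c = 2·371·0.149² = 16.4731.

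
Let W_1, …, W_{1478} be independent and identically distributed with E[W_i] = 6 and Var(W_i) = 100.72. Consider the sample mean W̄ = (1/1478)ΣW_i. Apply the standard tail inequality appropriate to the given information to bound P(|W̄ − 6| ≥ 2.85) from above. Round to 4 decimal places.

With mean and variance of each term known, Chebyshev's inequality bounds the deviation of the sum (or sample mean).
Var(W̄) = Var(W_i)/n = 100.72/1478 = 0.068146.
Chebyshev: P(|W̄ − 6| ≥ 2.85) ≤ Var(W̄)/(2.85)² = 100.72/(1478·2.85²) = 0.0084.

0.0084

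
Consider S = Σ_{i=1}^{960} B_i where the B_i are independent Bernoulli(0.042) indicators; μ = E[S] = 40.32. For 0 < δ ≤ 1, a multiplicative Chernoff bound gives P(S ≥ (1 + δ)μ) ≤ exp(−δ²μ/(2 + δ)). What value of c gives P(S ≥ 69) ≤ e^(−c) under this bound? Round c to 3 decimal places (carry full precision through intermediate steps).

Write 69 = (1 + δ)μ, so δ = 69/40.32 − 1 = 0.7113095…
Then the exponent is δ²μ/(2 + δ) = (69 − μ)² / (μ·(2 + δ)) = 7.524171.

7.524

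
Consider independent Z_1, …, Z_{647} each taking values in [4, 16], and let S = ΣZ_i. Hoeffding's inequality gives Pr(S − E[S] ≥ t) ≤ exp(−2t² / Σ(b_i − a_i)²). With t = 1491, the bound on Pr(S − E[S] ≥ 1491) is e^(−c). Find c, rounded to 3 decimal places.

47.722

Σ(b_i − a_i)² = 647·(12)² = 93168.
c = 2t²/93168 = 2·1491²/93168 = 47.7220.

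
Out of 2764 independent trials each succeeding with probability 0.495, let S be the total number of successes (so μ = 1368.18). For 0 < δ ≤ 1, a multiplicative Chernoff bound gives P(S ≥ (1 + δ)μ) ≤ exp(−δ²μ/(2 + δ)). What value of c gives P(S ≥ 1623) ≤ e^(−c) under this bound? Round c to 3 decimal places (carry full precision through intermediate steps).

Write 1623 = (1 + δ)μ, so δ = 1623/1368.18 − 1 = 0.1862474…
Then the exponent is δ²μ/(2 + δ) = (1623 − μ)² / (μ·(2 + δ)) = 21.708233.

21.708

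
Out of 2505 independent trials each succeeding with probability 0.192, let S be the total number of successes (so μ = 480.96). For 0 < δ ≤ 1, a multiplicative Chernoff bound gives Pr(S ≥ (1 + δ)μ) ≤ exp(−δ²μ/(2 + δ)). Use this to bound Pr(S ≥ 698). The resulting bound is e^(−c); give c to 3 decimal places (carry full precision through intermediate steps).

39.956

Write 698 = (1 + δ)μ, so δ = 698/480.96 − 1 = 0.4512641…
Then the exponent is δ²μ/(2 + δ) = (698 − μ)² / (μ·(2 + δ)) = 39.955861.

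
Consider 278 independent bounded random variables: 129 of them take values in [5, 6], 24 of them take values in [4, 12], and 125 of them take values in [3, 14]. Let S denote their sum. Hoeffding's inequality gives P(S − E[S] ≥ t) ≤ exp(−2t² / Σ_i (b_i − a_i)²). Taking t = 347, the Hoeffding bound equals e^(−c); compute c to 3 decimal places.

14.343

Σ(b_i − a_i)² = 129·1² + 24·8² + 125·11² = 16790.
c = 2t² / 16790 = 2·347² / 16790 = 14.3429.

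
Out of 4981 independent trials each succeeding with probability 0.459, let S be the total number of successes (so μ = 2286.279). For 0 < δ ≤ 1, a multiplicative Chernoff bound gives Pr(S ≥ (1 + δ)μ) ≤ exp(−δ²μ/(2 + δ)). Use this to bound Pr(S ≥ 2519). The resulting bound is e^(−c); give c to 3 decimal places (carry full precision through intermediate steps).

Write 2519 = (1 + δ)μ, so δ = 2519/2286.279 − 1 = 0.1017903…
Then the exponent is δ²μ/(2 + δ) = (2519 − μ)² / (μ·(2 + δ)) = 11.270743.

11.271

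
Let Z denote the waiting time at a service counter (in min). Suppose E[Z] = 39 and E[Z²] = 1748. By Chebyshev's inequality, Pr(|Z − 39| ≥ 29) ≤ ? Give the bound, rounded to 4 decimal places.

Var(Z) = E[Z²] − (E[Z])² = 1748 − 1521 = 227.
Chebyshev's inequality: Pr(|Z − μ| ≥ t) ≤ Var(Z)/t² = 227/841 = 0.2699.

0.2699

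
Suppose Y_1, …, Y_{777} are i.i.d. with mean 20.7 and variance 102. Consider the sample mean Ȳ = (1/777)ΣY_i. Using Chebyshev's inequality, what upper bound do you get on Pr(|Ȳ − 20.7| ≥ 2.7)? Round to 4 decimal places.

0.0180

Var(Ȳ) = Var(Y_i)/n = 102/777 = 0.13127.
Chebyshev: Pr(|Ȳ − 20.7| ≥ 2.7) ≤ Var(Ȳ)/(2.7)² = 102/(777·2.7²) = 0.0180.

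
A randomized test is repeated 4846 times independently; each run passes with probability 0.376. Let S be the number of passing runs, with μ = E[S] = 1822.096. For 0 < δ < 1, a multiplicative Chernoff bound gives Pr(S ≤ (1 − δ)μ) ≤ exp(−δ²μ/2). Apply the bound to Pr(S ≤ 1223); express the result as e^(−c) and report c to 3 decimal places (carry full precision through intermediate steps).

Write 1223 = (1 − δ)μ, so δ = 1 − 1223/1822.096 = 0.328795…
Then the exponent is δ²μ/2 = (μ − 1223)²/(2μ) = 98.489876.

98.490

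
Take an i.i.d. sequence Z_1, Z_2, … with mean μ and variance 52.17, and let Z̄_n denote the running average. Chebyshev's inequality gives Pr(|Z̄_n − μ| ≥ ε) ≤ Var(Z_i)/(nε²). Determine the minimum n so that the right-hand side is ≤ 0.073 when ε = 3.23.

69

Require 52.17/(n·3.23²) ≤ 0.073, i.e. n ≥ 52.17/(0.073·3.23²) = 68.500.
The smallest integer n is 69.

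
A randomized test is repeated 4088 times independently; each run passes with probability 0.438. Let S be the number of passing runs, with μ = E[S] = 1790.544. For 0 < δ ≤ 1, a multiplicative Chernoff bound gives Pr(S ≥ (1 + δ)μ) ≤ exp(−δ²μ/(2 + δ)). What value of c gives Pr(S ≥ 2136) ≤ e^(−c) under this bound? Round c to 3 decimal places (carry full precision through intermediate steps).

Write 2136 = (1 + δ)μ, so δ = 2136/1790.544 − 1 = 0.1929335…
Then the exponent is δ²μ/(2 + δ) = (2136 − μ)² / (μ·(2 + δ)) = 30.393101.

30.393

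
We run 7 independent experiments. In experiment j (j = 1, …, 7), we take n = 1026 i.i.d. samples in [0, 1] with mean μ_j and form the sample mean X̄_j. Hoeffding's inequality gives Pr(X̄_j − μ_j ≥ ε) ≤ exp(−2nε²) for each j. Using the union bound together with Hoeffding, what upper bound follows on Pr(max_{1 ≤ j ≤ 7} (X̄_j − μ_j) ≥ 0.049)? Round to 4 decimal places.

Per-experiment Hoeffding bound: exp(−2·1026·0.049²) = exp(−4.92685) = 0.0072493.
Union bound over 7 events: 7·0.0072493 = 0.05075.

0.0507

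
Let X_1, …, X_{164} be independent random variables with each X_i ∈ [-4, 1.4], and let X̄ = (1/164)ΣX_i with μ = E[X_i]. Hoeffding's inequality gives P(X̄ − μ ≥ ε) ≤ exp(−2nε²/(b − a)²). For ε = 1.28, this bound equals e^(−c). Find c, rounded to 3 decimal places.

c = 2nε²/(b − a)² = 2·164·1.28² / 5.4² = 18.4292.

18.429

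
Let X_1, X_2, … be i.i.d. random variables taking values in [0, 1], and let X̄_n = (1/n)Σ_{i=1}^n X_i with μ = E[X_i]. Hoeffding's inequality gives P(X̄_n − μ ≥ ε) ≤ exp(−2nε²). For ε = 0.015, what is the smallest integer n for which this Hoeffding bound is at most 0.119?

Require exp(−2nε²) ≤ 0.119, i.e. 2nε² ≥ ln(1/0.119) = 2.128632.
So n ≥ 2.128632 / (2·0.015²) = 4730.293.
The smallest integer n is 4731.

4731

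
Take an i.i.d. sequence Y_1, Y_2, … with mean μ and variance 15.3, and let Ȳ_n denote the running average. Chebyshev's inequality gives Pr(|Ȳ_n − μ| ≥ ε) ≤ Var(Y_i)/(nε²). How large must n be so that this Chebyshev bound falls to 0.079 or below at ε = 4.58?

Require 15.3/(n·4.58²) ≤ 0.079, i.e. n ≥ 15.3/(0.079·4.58²) = 9.233.
The smallest integer n is 10.

10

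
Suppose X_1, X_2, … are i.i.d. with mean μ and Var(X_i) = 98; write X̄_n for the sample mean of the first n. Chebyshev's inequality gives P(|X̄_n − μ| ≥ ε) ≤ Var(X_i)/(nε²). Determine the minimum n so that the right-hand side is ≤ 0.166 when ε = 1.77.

189

Require 98/(n·1.77²) ≤ 0.166, i.e. n ≥ 98/(0.166·1.77²) = 188.439.
The smallest integer n is 189.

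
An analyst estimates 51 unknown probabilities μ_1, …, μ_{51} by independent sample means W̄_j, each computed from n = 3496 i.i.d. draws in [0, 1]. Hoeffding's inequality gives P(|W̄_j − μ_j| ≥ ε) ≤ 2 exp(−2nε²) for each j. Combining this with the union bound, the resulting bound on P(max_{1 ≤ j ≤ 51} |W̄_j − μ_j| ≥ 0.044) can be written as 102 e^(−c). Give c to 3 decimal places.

13.537

Union bound over the 51 events: P(max_{1 ≤ j ≤ 51} |W̄_j − μ_j| ≥ 0.044) ≤ 51·2·exp(−2nε²) = 102 exp(−2·3496·0.044²).
So c = 2·3496·0.044² = 13.5365.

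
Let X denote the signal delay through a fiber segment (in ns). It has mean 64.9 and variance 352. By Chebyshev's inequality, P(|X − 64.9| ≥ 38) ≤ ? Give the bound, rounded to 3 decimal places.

0.244

Chebyshev: P(|X − μ| ≥ t) ≤ Var(X)/t².
Bound = 352 / 1444 = 0.2438.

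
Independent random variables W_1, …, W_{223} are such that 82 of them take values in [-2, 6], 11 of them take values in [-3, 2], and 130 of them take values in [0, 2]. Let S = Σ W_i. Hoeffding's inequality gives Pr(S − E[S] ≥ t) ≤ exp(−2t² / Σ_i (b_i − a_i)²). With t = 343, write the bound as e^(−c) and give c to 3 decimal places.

38.937

Σ(b_i − a_i)² = 82·8² + 11·5² + 130·2² = 6043.
c = 2t² / 6043 = 2·343² / 6043 = 38.9373.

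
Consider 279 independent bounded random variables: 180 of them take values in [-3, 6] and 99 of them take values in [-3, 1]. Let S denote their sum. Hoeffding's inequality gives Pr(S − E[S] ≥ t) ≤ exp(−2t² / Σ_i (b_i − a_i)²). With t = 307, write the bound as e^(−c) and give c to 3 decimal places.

11.662

Σ(b_i − a_i)² = 180·9² + 99·4² = 16164.
c = 2t² / 16164 = 2·307² / 16164 = 11.6616.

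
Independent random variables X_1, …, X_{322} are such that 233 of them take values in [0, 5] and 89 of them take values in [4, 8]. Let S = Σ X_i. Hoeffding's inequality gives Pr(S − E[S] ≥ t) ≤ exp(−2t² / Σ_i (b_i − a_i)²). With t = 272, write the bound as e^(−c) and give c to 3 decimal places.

20.412

Σ(b_i − a_i)² = 233·5² + 89·4² = 7249.
c = 2t² / 7249 = 2·272² / 7249 = 20.4122.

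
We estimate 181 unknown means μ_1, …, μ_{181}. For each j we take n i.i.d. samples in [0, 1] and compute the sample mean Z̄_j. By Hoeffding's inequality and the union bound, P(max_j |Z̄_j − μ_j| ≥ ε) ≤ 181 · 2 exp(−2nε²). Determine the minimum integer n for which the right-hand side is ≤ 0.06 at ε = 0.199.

110

Need 2·181·exp(−2nε²) ≤ 0.06, i.e. exp(−2nε²) ≤ 0.06/362.
So 2nε² ≥ ln(362/0.06) = 8.705055.
Hence n ≥ 8.705055/(2·0.199²) = 109.910.
The smallest integer n is 110.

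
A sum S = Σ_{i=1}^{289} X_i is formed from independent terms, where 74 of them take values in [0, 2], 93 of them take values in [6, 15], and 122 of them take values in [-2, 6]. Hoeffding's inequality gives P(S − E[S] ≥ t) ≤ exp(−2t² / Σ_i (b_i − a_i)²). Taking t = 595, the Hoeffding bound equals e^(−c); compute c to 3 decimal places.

Σ(b_i − a_i)² = 74·2² + 93·9² + 122·8² = 15637.
c = 2t² / 15637 = 2·595² / 15637 = 45.2804.

45.280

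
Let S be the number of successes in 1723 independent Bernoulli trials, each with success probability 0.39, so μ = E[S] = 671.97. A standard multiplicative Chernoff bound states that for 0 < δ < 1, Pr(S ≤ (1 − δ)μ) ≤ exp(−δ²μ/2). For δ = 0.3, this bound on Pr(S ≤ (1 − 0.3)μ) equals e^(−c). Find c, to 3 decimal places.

30.239

c = δ²μ/2 = 0.3²·671.97/2 = 30.2386.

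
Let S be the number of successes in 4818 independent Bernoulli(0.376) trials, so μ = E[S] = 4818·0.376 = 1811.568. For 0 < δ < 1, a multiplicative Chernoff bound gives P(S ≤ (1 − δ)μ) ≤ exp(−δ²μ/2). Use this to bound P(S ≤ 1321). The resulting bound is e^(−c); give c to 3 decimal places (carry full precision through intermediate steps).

Write 1321 = (1 − δ)μ, so δ = 1 − 1321/1811.568 = 0.2707975…
Then the exponent is δ²μ/2 = (μ − 1321)²/(2μ) = 66.422282.

66.422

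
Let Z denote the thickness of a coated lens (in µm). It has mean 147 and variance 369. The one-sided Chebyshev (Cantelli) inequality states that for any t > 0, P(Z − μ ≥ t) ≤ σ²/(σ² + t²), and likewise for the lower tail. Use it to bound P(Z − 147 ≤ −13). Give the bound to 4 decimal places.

Here σ² = 369 and t = 13, so σ² + t² = 538.
Cantelli's bound: 369/538 = 0.6859.

0.6859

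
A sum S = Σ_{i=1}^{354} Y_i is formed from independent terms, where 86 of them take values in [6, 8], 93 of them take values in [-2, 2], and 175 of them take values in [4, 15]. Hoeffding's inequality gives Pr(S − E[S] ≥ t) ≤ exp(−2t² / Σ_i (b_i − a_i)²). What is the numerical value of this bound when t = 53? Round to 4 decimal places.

0.7833

Σ(b_i − a_i)² = 86·2² + 93·4² + 175·11² = 23007.
Exponent = 2·53² / 23007 = 0.24419.
Bound = exp(−0.24419) = 0.78334.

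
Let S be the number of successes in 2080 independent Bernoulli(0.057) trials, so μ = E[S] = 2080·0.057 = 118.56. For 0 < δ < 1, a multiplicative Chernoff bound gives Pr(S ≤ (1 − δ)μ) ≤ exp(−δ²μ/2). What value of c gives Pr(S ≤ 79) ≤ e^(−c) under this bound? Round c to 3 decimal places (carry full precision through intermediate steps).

6.600

Write 79 = (1 − δ)μ, so δ = 1 − 79/118.56 = 0.3336707…
Then the exponent is δ²μ/2 = (μ − 79)²/(2μ) = 6.600007.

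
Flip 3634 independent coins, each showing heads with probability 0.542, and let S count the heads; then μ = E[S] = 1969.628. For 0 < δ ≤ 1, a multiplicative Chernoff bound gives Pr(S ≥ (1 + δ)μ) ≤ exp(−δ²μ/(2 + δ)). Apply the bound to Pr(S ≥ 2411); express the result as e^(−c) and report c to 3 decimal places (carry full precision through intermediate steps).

Write 2411 = (1 + δ)μ, so δ = 2411/1969.628 − 1 = 0.224089…
Then the exponent is δ²μ/(2 + δ) = (2411 − μ)² / (μ·(2 + δ)) = 44.470620.

44.471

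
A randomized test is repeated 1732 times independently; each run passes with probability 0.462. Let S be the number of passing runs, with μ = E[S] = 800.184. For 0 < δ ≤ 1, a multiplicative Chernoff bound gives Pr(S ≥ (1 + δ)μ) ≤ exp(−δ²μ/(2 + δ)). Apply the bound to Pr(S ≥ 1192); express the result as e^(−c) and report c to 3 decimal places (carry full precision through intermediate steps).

Write 1192 = (1 + δ)μ, so δ = 1192/800.184 − 1 = 0.4896574…
Then the exponent is δ²μ/(2 + δ) = (1192 − μ)² / (μ·(2 + δ)) = 77.061043.

77.061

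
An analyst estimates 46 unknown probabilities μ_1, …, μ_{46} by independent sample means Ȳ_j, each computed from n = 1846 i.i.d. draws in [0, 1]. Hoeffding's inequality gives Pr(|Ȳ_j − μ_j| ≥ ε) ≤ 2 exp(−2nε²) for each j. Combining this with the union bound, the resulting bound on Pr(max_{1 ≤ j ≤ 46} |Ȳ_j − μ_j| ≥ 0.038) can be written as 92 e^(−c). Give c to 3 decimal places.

5.331

Union bound over the 46 events: Pr(max_{1 ≤ j ≤ 46} |Ȳ_j − μ_j| ≥ 0.038) ≤ 46·2·exp(−2nε²) = 92 exp(−2·1846·0.038²).
So c = 2·1846·0.038² = 5.3312.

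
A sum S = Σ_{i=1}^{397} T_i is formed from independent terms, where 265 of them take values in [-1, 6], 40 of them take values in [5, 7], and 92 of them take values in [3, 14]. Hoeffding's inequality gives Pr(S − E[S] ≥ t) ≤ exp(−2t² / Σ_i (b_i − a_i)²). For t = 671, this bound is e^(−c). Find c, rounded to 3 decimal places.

37.092

Σ(b_i − a_i)² = 265·7² + 40·2² + 92·11² = 24277.
c = 2t² / 24277 = 2·671² / 24277 = 37.0920.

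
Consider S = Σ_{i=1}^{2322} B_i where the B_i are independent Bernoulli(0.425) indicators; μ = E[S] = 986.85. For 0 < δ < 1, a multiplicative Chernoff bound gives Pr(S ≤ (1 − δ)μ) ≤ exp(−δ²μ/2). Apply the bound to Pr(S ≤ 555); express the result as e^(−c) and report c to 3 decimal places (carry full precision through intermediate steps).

Write 555 = (1 − δ)μ, so δ = 1 − 555/986.85 = 0.4376045…
Then the exponent is δ²μ/2 = (μ − 555)²/(2μ) = 94.489751.

94.490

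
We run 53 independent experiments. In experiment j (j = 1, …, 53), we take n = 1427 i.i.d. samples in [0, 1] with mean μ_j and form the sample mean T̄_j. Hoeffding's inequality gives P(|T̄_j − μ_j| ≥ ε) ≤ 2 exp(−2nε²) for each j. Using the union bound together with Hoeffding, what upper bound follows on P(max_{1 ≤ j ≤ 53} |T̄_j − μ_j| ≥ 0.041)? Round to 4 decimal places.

Per-experiment Hoeffding bound: 2·exp(−2·1427·0.041²) = 2·exp(−4.79757) = 0.016499.
Union bound over 53 events: 53·0.016499 = 0.87447.

0.8745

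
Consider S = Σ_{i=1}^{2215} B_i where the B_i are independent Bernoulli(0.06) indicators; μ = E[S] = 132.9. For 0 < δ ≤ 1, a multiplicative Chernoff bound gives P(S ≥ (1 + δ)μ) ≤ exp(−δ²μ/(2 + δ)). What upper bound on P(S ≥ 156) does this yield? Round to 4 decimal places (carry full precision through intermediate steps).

Write 156 = (1 + δ)μ, so δ = 156/132.9 − 1 = 0.1738149…
Then the exponent is δ²μ/(2 + δ) = (156 − μ)² / (μ·(2 + δ)) = 1.847040.
Bound = exp(−1.847040) = 0.15770.

0.1577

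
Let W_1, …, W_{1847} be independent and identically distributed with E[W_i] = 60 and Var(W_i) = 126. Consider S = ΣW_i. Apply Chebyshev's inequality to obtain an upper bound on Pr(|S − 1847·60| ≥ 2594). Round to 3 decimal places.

Var(S) = n·Var(W_i) = 1847·126 = 232722.
Chebyshev: Pr(|S − 1847·60| ≥ 2594) ≤ Var(S)/2594² = 232722/6728836 = 0.0346.

0.035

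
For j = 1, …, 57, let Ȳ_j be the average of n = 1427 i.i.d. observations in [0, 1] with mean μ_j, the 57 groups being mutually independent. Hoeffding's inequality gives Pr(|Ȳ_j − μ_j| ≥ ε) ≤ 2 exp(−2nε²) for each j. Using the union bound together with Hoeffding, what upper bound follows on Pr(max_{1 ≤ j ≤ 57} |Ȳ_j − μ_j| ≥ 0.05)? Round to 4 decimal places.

Per-experiment Hoeffding bound: 2·exp(−2·1427·0.05²) = 2·exp(−7.13500) = 0.0015935.
Union bound over 57 events: 57·0.0015935 = 0.09083.

0.0908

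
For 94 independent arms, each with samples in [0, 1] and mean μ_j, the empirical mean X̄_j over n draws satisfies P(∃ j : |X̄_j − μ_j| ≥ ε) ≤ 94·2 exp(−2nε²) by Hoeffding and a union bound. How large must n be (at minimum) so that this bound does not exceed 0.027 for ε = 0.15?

197

Need 2·94·exp(−2nε²) ≤ 0.027, i.e. exp(−2nε²) ≤ 0.027/188.
So 2nε² ≥ ln(188/0.027) = 8.848360.
Hence n ≥ 8.848360/(2·0.15²) = 196.630.
The smallest integer n is 197.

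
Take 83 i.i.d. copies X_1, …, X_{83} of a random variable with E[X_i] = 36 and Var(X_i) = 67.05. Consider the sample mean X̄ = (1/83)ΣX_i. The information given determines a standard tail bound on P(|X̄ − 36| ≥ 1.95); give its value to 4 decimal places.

With mean and variance of each term known, Chebyshev's inequality bounds the deviation of the sum (or sample mean).
Var(X̄) = Var(X_i)/n = 67.05/83 = 0.80783.
Chebyshev: P(|X̄ − 36| ≥ 1.95) ≤ Var(X̄)/(1.95)² = 67.05/(83·1.95²) = 0.2124.

0.2124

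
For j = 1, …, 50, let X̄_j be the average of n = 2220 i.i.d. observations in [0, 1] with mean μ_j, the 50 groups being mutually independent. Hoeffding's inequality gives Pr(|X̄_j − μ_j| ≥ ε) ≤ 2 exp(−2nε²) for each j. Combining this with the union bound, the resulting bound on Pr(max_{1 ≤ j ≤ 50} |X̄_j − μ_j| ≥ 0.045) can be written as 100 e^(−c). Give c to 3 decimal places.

Union bound over the 50 events: Pr(max_{1 ≤ j ≤ 50} |X̄_j − μ_j| ≥ 0.045) ≤ 50·2·exp(−2nε²) = 100 exp(−2·2220·0.045²).
So c = 2·2220·0.045² = 8.9910.

8.991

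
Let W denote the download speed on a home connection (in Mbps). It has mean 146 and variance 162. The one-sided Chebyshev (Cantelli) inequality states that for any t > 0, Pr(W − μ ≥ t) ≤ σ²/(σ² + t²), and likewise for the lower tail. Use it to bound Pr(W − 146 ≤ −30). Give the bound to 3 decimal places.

Here σ² = 162 and t = 30, so σ² + t² = 1062.
Cantelli's bound: 162/1062 = 0.1525.

0.153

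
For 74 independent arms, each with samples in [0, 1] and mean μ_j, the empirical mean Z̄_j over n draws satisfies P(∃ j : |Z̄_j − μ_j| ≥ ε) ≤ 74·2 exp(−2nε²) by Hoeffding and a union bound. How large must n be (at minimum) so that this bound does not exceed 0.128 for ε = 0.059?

1014

Need 2·74·exp(−2nε²) ≤ 0.128, i.e. exp(−2nε²) ≤ 0.128/148.
So 2nε² ≥ ln(148/0.128) = 7.052937.
Hence n ≥ 7.052937/(2·0.059²) = 1013.062.
The smallest integer n is 1014.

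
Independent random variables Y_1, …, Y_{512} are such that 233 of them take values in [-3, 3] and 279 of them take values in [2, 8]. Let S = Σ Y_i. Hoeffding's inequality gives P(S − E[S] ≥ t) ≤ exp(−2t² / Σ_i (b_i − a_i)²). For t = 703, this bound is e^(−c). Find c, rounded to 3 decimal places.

53.625

Σ(b_i − a_i)² = 233·6² + 279·6² = 18432.
c = 2t² / 18432 = 2·703² / 18432 = 53.6251.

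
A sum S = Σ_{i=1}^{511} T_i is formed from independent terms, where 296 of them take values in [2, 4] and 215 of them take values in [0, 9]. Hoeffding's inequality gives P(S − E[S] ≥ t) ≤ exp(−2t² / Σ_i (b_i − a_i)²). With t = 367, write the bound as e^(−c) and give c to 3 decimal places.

14.483

Σ(b_i − a_i)² = 296·2² + 215·9² = 18599.
c = 2t² / 18599 = 2·367² / 18599 = 14.4835.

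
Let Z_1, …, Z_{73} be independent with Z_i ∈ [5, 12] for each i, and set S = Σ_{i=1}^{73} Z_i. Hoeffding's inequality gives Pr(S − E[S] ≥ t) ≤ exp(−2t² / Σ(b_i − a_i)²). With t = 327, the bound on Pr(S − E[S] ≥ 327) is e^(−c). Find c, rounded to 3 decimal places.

Σ(b_i − a_i)² = 73·(7)² = 3577.
c = 2t²/3577 = 2·327²/3577 = 59.7870.

59.787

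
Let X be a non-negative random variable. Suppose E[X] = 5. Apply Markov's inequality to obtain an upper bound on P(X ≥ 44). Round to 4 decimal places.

Markov's inequality: for a non-negative random variable, P(X ≥ a) ≤ E[X]/a.
Here E[X] = 5 and a = 44, so the bound is 5/44 = 0.1136.

0.1136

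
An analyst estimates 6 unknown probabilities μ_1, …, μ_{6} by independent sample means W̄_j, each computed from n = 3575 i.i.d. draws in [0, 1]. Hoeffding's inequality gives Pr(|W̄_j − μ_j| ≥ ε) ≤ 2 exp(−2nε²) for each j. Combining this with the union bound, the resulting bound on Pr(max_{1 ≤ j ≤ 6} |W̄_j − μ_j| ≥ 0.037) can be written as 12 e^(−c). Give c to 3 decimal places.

9.788

Union bound over the 6 events: Pr(max_{1 ≤ j ≤ 6} |W̄_j − μ_j| ≥ 0.037) ≤ 6·2·exp(−2nε²) = 12 exp(−2·3575·0.037²).
So c = 2·3575·0.037² = 9.7883.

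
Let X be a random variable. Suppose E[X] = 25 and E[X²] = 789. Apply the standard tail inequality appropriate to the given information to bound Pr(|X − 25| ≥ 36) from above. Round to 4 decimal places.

0.1265

The first two moments determine the variance, so Chebyshev's inequality is the sharpest standard bound available.
Var(X) = E[X²] − (E[X])² = 789 − 625 = 164.
Chebyshev's inequality: Pr(|X − μ| ≥ t) ≤ Var(X)/t² = 164/1296 = 0.1265.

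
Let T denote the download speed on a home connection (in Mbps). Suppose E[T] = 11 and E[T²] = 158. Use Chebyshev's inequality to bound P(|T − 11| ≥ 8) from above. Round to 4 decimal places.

0.5781

Var(T) = E[T²] − (E[T])² = 158 − 121 = 37.
Chebyshev's inequality: P(|T − μ| ≥ t) ≤ Var(T)/t² = 37/64 = 0.5781.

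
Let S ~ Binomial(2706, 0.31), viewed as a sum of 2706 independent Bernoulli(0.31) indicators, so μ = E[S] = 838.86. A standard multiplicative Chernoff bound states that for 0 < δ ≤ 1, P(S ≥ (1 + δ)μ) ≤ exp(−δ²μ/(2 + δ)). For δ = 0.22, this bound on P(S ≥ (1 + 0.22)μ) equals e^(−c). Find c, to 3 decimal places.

c = δ²μ/(2 + δ) = 0.22²·838.86/(2 + 0.22) = 18.2887.

18.289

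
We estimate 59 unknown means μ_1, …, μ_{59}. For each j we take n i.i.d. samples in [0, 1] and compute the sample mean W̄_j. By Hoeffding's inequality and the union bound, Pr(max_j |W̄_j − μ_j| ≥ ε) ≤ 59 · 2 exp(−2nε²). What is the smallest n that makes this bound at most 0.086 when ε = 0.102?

348

Need 2·59·exp(−2nε²) ≤ 0.086, i.e. exp(−2nε²) ≤ 0.086/118.
So 2nε² ≥ ln(118/0.086) = 7.224093.
Hence n ≥ 7.224093/(2·0.102²) = 347.179.
The smallest integer n is 348.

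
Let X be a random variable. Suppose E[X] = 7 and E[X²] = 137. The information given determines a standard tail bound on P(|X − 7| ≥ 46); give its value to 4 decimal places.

0.0416

The first two moments determine the variance, so Chebyshev's inequality is the sharpest standard bound available.
Var(X) = E[X²] − (E[X])² = 137 − 49 = 88.
Chebyshev's inequality: P(|X − μ| ≥ t) ≤ Var(X)/t² = 88/2116 = 0.0416.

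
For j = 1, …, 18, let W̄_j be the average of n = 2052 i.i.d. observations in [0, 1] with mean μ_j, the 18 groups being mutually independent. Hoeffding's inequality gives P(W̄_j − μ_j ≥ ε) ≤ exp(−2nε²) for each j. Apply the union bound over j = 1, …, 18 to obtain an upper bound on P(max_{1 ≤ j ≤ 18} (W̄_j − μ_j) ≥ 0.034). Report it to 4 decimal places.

Per-experiment Hoeffding bound: exp(−2·2052·0.034²) = exp(−4.74422) = 0.0087018.
Union bound over 18 events: 18·0.0087018 = 0.15663.

0.1566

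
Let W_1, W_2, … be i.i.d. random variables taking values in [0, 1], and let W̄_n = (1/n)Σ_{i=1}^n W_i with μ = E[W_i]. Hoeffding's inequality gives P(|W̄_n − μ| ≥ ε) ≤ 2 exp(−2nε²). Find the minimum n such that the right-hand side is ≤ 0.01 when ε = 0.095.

294

Require 2·exp(−2nε²) ≤ 0.01, i.e. 2nε² ≥ ln(2/0.01) = 5.298317.
So n ≥ 5.298317 / (2·0.095²) = 293.536.
The smallest integer n is 294.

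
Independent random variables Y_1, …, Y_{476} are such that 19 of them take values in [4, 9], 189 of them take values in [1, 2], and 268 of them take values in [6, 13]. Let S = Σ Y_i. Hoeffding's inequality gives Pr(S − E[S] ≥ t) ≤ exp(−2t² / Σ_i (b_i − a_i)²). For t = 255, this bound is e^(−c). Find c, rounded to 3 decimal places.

Σ(b_i − a_i)² = 19·5² + 189·1² + 268·7² = 13796.
c = 2t² / 13796 = 2·255² / 13796 = 9.4266.

9.427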